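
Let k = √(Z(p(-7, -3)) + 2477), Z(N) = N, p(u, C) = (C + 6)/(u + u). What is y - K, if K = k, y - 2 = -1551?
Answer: -1549 - 5*√19418/14 ≈ -1598.8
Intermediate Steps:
y = -1549 (y = 2 - 1551 = -1549)
p(u, C) = (6 + C)/(2*u) (p(u, C) = (6 + C)/((2*u)) = (6 + C)*(1/(2*u)) = (6 + C)/(2*u))
k = 5*√19418/14 (k = √((½)*(6 - 3)/(-7) + 2477) = √((½)*(-⅐)*3 + 2477) = √(-3/14 + 2477) = √(34675/14) = 5*√19418/14 ≈ 49.767)
K = 5*√19418/14 ≈ 49.767
y - K = -1549 - 5*√19418/14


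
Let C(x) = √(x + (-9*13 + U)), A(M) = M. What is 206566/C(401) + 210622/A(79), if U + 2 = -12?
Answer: 210622/79 + 103283*√30/45 ≈ 15237.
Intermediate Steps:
U = -14 (U = -2 - 12 = -14)
C(x) = √(-131 + x) (C(x) = √(x + (-9*13 - 14)) = √(x + (-117 - 14)) = √(x - 131) = √(-131 + x))
206566/C(401) + 210622/A(79) = 206566/(√(-131 + 401)) + 210622/79 = 206566/(√270) + 210622*(1/79) = 206566/((3*√30)) + 210622/79 = 206566*(√30/90) + 210622/79 = 103283*√30/45 + 210622/79 = 210622/79 + 103283*√30/45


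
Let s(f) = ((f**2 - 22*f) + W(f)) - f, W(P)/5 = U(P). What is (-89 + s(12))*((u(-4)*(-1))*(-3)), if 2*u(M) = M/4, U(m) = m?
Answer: 483/2 ≈ 241.50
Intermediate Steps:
u(M) = M/8 (u(M) = (M/4)/2 = M/8)
W(P) = 5*P
s(f) = f**2 - 18*f (s(f) = ((f**2 - 22*f) + 5*f) - f = (f**2 - 17*f) - f = f**2 - 18*f)
(-89 + s(12))*((u(-4)*(-1))*(-3)) = (-89 + 12*(-18 + 12))*((((1/8)*(-4))*(-1))*(-3)) = (-89 + 12*(-6))*(-1/2*(-1)*(-3)) = (-89 - 72)*((1/2)*(-3)) = -161*(-3/2) = 483/2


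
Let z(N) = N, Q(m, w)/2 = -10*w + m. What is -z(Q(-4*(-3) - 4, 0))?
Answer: -16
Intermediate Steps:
Q(m, w) = -20*w + 2*m (Q(m, w) = 2*(-10*w + m) = 2*(m - 10*w) = -20*w + 2*m)
-z(Q(-4*(-3) - 4, 0)) = -(-20*0 + 2*(-4*(-3) - 4)) = -(0 + 2*(12 - 4)) = -(0 + 2*8) = -(0 + 16) = -1*16 = -16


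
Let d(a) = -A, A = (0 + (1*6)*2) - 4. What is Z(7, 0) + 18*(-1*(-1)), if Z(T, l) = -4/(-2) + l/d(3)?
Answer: 20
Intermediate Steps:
A = 8 (A = (0 + 6*2) - 4 = (0 + 12) - 4 = 12 - 4 = 8)
d(a) = -8 (d(a) = -1*8 = -8)
Z(T, l) = 2 - l/8 (Z(T, l) = -4/(-2) + l/(-8) = -4*(-1/2) + l*(-1/8) = 2 - l/8)
Z(7, 0) + 18*(-1*(-1)) = (2 - 1/8*0) + 18*(-1*(-1)) = (2 + 0) + 18*1 = 2 + 18 = 20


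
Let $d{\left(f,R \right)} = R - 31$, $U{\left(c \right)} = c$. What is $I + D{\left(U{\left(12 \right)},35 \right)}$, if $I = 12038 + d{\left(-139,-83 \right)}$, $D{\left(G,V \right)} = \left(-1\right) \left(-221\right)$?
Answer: $12145$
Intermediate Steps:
$d{\left(f,R \right)} = -31 + R$ ($d{\left(f,R \right)} = R - 31 = -31 + R$)
$D{\left(G,V \right)} = 221$
$I = 11924$ ($I = 12038 - 114 = 11924$)
$I + D{\left(U{\left(12 \right)},35 \right)} = 11924 + 221 = 12145$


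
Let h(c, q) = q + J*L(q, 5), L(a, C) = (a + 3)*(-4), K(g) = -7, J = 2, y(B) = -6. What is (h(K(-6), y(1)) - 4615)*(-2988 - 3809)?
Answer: 31245809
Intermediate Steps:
L(a, C) = -12 - 4*a (L(a, C) = (3 + a)*(-4) = -12 - 4*a)
h(c, q) = -24 - 7*q (h(c, q) = q + 2*(-12 - 4*q) = q + (-24 - 8*q) = -24 - 7*q)
(h(K(-6), y(1)) - 4615)*(-2988 - 3809) = ((-24 - 7*(-6)) - 4615)*(-2988 - 3809) = ((-24 + 42) - 4615)*(-6797) = (18 - 4615)*(-6797) = -4597*(-6797) = 31245809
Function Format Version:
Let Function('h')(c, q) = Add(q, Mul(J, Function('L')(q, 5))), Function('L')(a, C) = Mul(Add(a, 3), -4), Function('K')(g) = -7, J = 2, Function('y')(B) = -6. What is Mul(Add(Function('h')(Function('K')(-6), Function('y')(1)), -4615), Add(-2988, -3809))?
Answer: 31245809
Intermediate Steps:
Function('L')(a, C) = Add(-12, Mul(-4, a)) (Function('L')(a, C) = Mul(Add(3, a), -4) = Add(-12, Mul(-4, a)))
Function('h')(c, q) = Add(-24, Mul(-7, q)) (Function('h')(c, q) = Add(q, Mul(2, Add(-12, Mul(-4, q)))) = Add(q, Add(-24, Mul(-8, q))) = Add(-24, Mul(-7, q)))
Mul(Add(Function('h')(Function('K')(-6), Function('y')(1)), -4615), Add(-2988, -3809)) = Mul(Add(Add(-24, Mul(-7, -6)), -4615), Add(-2988, -3809)) = Mul(Add(Add(-24, 42), -4615), -6797) = Mul(Add(18, -4615), -6797) = Mul(-4597, -6797) = 31245809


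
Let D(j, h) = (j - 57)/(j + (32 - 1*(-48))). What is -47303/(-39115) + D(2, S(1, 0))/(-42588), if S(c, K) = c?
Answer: 165194444773/136598028840 ≈ 1.2093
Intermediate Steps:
D(j, h) = (-57 + j)/(80 + j) (D(j, h) = (-57 + j)/(j + (32 + 48)) = (-57 + j)/(j + 80) = (-57 + j)/(80 + j))
-47303/(-39115) + D(2, S(1, 0))/(-42588) = -47303/(-39115) + ((-57 + 2)/(80 + 2))/(-42588) = -47303*(-1/39115) + (-55/82)*(-1/42588) = 47303/39115 + ((1/82)*(-55))*(-1/42588) = 47303/39115 - 55/82*(-1/42588) = 47303/39115 + 55/3492216 = 165194444773/136598028840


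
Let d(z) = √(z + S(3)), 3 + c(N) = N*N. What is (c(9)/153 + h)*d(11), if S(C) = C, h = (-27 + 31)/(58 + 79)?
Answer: 3766*√14/6987 ≈ 2.0168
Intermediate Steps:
h = 4/137 ≈ 0.029197
c(N) = -3 + N² (c(N) = -3 + N*N = -3 + N²)
d(z) = √(3 + z) (d(z) = √(z + 3) = √(3 + z))
(c(9)/153 + h)*d(11) = ((-3 + 9²)/153 + 4/137)*√(3 + 11) = ((-3 + 81)*(1/153) + 4/137)*√14 = (78*(1/153) + 4/137)*√14 = (26/51 + 4/137)*√14 = 3766*√14/6987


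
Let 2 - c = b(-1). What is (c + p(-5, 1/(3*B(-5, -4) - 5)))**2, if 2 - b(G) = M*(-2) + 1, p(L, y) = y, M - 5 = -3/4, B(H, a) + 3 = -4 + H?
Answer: 380689/6724 ≈ 56.616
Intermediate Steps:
B(H, a) = -7 + H (B(H, a) = -3 + (-4 + H) = -7 + H)
M = 17/4 (M = 5 - 3/4 = 17/4 ≈ 4.2500)
b(G) = 19/2 (b(G) = 2 - ((17/4)*(-2) + 1) = 2 - (-17/2 + 1) = 2 - 1*(-15/2) = 2 + 15/2 = 19/2)
c = -15/2 (c = 2 - 1*19/2 = 2 - 19/2 = -15/2 ≈ -7.5000)
(c + p(-5, 1/(3*B(-5, -4) - 5)))**2 = (-15/2 + 1/(3*(-7 - 5) - 5))**2 = (-15/2 + 1/(3*(-12) - 5))**2 = (-15/2 + 1/(-36 - 5))**2 = (-15/2 + 1/(-41))**2 = (-15/2 - 1/41)**2 = (-617/82)**2 = 380689/6724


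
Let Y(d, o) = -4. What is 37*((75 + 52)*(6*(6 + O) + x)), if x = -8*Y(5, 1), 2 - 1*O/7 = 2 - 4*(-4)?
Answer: -2838196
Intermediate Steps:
O = -112 (O = 14 - 7*(2 - 4*(-4)) = 14 - 7*(2 + 16) = 14 - 7*18 = 14 - 126 = -112)
x = 32 (x = -8*(-4) = 32)
37*((75 + 52)*(6*(6 + O) + x)) = 37*((75 + 52)*(6*(6 - 112) + 32)) = 37*(127*(6*(-106) + 32)) = 37*(127*(-636 + 32)) = 37*(127*(-604)) = 37*(-76708) = -2838196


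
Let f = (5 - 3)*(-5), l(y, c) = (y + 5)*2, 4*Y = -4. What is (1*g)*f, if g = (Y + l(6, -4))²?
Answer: -4410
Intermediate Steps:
Y = -1 (Y = (¼)*(-4) = -1)
l(y, c) = 10 + 2*y (l(y, c) = (5 + y)*2 = 10 + 2*y)
g = 441 (g = (-1 + (10 + 2*6))² = (-1 + (10 + 12))² = (-1 + 22)² = 21² = 441)
f = -10 (f = 2*(-5) = -10)
(1*g)*f = (1*441)*(-10) = 441*(-10) = -4410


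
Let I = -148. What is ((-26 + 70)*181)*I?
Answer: -1178672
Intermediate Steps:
((-26 + 70)*181)*I = ((-26 + 70)*181)*(-148) = (44*181)*(-148) = 7964*(-148) = -1178672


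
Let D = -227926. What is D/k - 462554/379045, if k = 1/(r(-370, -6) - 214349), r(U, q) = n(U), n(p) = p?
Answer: 18550478520389176/379045 ≈ 4.8940e+10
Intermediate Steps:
r(U, q) = U
k = -1/214719 (k = 1/(-370 - 214349) = 1/(-214719) = -1/214719 ≈ -4.6573e-6)
D/k - 462554/379045 = -227926/(-1/214719) - 462554/379045 = -227926*(-214719) - 462554*1/379045 = 48940042794 - 462554/379045 = 18550478520389176/379045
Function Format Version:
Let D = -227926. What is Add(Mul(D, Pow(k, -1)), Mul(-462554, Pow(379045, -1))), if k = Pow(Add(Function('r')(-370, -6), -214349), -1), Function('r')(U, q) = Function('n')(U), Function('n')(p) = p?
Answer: Rational(18550478520389176, 379045) ≈ 4.8940e+10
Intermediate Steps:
Function('r')(U, q) = U
k = Rational(-1, 214719) (k = Pow(Add(-370, -214349), -1) = Pow(-214719, -1) = Rational(-1, 214719) ≈ -4.6573e-6)
Add(Mul(D, Pow(k, -1)), Mul(-462554, Pow(379045, -1))) = Add(Mul(-227926, Pow(Rational(-1, 214719), -1)), Mul(-462554, Pow(379045, -1))) = Add(Mul(-227926, -214719), Mul(-462554, Rational(1, 379045))) = Add(48940042794, Rational(-462554, 379045)) = Rational(18550478520389176, 379045)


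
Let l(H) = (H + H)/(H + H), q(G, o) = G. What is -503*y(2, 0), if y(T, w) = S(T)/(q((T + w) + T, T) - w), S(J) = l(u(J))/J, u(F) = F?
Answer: -503/8 ≈ -62.875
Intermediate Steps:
l(H) = 1 (l(H) = (2*H)/((2*H)) = (2*H)*(1/(2*H)) = 1)
S(J) = 1/J
y(T, w) = 1/(2*T²) (y(T, w) = 1/(T*(((T + w) + T) - w)) = 1/(T*((w + 2*T) - w)) = 1/(T*((2*T))) = (1/(2*T))/T = 1/(2*T²))
-503*y(2, 0) = -503/(2*2²) = -503/(2*4) = -503*⅛ = -503/8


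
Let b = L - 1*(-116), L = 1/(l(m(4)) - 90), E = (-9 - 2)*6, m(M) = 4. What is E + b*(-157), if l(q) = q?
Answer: -1571751/86 ≈ -18276.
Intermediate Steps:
E = -66 (E = -11*6 = -66)
L = -1/86 (L = 1/(4 - 90) = 1/(-86) = -1/86 ≈ -0.011628)
b = 9975/86 (b = -1/86 - 1*(-116) = -1/86 + 116 = 9975/86 ≈ 115.99)
E + b*(-157) = -66 + (9975/86)*(-157) = -66 - 1566075/86 = -1571751/86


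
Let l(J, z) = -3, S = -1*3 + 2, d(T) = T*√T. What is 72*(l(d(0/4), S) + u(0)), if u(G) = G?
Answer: -216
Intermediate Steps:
d(T) = T^(3/2)
S = -1 (S = -3 + 2 = -1)
72*(l(d(0/4), S) + u(0)) = 72*(-3 + 0) = 72*(-3) = -216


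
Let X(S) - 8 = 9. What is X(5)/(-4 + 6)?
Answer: 17/2 ≈ 8.5000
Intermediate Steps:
X(S) = 17 (X(S) = 8 + 9 = 17)
X(5)/(-4 + 6) = 17/(-4 + 6) = 17/2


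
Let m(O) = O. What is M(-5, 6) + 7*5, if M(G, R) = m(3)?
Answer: 38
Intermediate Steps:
M(G, R) = 3
M(-5, 6) + 7*5 = 3 + 7*5 = 3 + 35 = 38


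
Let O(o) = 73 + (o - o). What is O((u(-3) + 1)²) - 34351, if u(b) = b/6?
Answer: -34278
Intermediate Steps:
u(b) = b/6 (u(b) = b*(⅙) = b/6)
O(o) = 73 (O(o) = 73 + 0 = 73)
O((u(-3) + 1)²) - 34351 = 73 - 34351 = -34278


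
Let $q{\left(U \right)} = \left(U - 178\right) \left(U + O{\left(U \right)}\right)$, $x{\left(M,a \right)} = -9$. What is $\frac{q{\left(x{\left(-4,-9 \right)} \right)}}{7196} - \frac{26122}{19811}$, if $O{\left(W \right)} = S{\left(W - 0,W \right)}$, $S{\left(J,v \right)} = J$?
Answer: $- \frac{60645043}{71279978} \approx -0.8508$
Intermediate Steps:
$O{\left(W \right)} = W$ ($O{\left(W \right)} = W - 0 = W + 0 = W$)
$q{\left(U \right)} = 2 U \left(-178 + U\right)$ ($q{\left(U \right)} = \left(U - 178\right) \left(U + U\right) = \left(-178 + U\right) 2 U = 2 U \left(-178 + U\right)$)
$\frac{q{\left(x{\left(-4,-9 \right)} \right)}}{7196} - \frac{26122}{19811} = \frac{2 \left(-9\right) \left(-178 - 9\right)}{7196} - \frac{26122}{19811} = 2 \left(-9\right) \left(-187\right) \frac{1}{7196} - \frac{26122}{19811} = 3366 \cdot \frac{1}{7196} - \frac{26122}{19811} = \frac{1683}{3598} - \frac{26122}{19811} = - \frac{60645043}{71279978}$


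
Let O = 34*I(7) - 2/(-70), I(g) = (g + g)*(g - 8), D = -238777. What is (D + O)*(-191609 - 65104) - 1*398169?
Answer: 2149663245987/35 ≈ 6.1419e+10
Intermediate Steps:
I(g) = 2*g*(-8 + g) (I(g) = (2*g)*(-8 + g) = 2*g*(-8 + g))
O = -16659/35 (O = 34*(2*7*(-8 + 7)) - 2/(-70) = 34*(2*7*(-1)) - 2*(-1/70) = 34*(-14) + 1/35 = -476 + 1/35 = -16659/35 ≈ -475.97)
(D + O)*(-191609 - 65104) - 1*398169 = (-238777 - 16659/35)*(-191609 - 65104) - 1*398169 = -8373854/35*(-256713) - 398169 = 2149677181902/35 - 398169 = 2149663245987/35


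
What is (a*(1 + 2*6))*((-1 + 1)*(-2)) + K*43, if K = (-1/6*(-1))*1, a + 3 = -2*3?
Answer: 43/6 ≈ 7.1667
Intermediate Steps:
a = -9 (a = -3 - 2*3 = -3 - 6 = -9)
K = ⅙ (K = (-1*⅙*(-1))*1 = -⅙*(-1)*1 = (⅙)*1 = ⅙ ≈ 0.16667)
(a*(1 + 2*6))*((-1 + 1)*(-2)) + K*43 = (-9*(1 + 2*6))*((-1 + 1)*(-2)) + (⅙)*43 = (-9*(1 + 12))*(0*(-2)) + 43/6 = -9*13*0 + 43/6 = -117*0 + 43/6 = 0 + 43/6 = 43/6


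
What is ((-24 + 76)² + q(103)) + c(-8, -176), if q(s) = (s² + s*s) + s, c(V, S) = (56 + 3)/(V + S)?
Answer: 4420541/184 ≈ 24025.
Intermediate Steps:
c(V, S) = 59/(S + V)
q(s) = s + 2*s² (q(s) = (s² + s²) + s = 2*s² + s = s + 2*s²)
((-24 + 76)² + q(103)) + c(-8, -176) = ((-24 + 76)² + 103*(1 + 2*103)) + 59/(-176 - 8) = (52² + 103*(1 + 206)) + 59/(-184) = (2704 + 103*207) + 59*(-1/184) = (2704 + 21321) - 59/184 = 24025 - 59/184 = 4420541/184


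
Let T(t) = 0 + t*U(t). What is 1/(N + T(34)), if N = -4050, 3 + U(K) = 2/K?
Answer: -1/4150 ≈ -0.00024096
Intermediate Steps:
U(K) = -3 + 2/K
T(t) = t*(-3 + 2/t) (T(t) = 0 + t*(-3 + 2/t) = t*(-3 + 2/t))
1/(N + T(34)) = 1/(-4050 + (2 - 3*34)) = 1/(-4050 + (2 - 102)) = 1/(-4050 - 100) = 1/(-4150) = -1/4150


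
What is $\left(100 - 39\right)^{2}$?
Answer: $3721$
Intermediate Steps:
$\left(100 - 39\right)^{2} = 61^{2} = 3721$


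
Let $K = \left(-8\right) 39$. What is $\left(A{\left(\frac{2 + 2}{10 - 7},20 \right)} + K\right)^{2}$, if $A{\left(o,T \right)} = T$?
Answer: $85264$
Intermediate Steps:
$K = -312$
$\left(A{\left(\frac{2 + 2}{10 - 7},20 \right)} + K\right)^{2} = \left(20 - 312\right)^{2} = \left(-292\right)^{2} = 85264$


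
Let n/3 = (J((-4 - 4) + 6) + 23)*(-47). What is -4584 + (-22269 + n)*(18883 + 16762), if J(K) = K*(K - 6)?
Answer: -989794944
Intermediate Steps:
J(K) = K*(-6 + K)
n = -5499 (n = 3*((((-4 - 4) + 6)*(-6 + ((-4 - 4) + 6)) + 23)*(-47)) = 3*(((-8 + 6)*(-6 + (-8 + 6)) + 23)*(-47)) = 3*((-2*(-6 - 2) + 23)*(-47)) = 3*((-2*(-8) + 23)*(-47)) = 3*((16 + 23)*(-47)) = 3*(39*(-47)) = 3*(-1833) = -5499)
-4584 + (-22269 + n)*(18883 + 16762) = -4584 + (-22269 - 5499)*(18883 + 16762) = -4584 - 27768*35645 = -4584 - 989790360 = -989794944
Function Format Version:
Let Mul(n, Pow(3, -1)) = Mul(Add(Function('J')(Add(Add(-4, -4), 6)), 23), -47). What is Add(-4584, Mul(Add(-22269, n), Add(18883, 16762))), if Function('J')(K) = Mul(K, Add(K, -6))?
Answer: -989794944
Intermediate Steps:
Function('J')(K) = Mul(K, Add(-6, K))
n = -5499 (n = Mul(3, Mul(Add(Mul(Add(Add(-4, -4), 6), Add(-6, Add(Add(-4, -4), 6))), 23), -47)) = Mul(3, Mul(Add(Mul(Add(-8, 6), Add(-6, Add(-8, 6))), 23), -47)) = Mul(3, Mul(Add(Mul(-2, Add(-6, -2)), 23), -47)) = Mul(3, Mul(Add(Mul(-2, -8), 23), -47)) = Mul(3, Mul(Add(16, 23), -47)) = Mul(3, Mul(39, -47)) = Mul(3, -1833) = -5499)
Add(-4584, Mul(Add(-22269, n), Add(18883, 16762))) = Add(-4584, Mul(Add(-22269, -5499), Add(18883, 16762))) = Add(-4584, Mul(-27768, 35645)) = Add(-4584, -989790360) = -989794944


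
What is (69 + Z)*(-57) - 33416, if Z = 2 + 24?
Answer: -38831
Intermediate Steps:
Z = 26
(69 + Z)*(-57) - 33416 = (69 + 26)*(-57) - 33416 = 95*(-57) - 33416 = -5415 - 33416 = -38831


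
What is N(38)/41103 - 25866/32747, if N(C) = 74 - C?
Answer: -117999034/149555549 ≈ -0.78900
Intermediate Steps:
N(38)/41103 - 25866/32747 = (74 - 1*38)/41103 - 25866/32747 = (74 - 38)*(1/41103) - 25866*1/32747 = 36*(1/41103) - 25866/32747 = 4/4567 - 25866/32747 = -117999034/149555549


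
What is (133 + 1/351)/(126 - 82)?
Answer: 1061/351 ≈ 3.0228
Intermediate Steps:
(133 + 1/351)/(126 - 82) = (133 + 1/351)/44 = (46684/351)*(1/44) = 1061/351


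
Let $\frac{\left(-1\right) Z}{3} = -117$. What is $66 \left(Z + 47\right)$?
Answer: $26268$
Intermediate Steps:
$Z = 351$ ($Z = \left(-3\right) \left(-117\right) = 351$)
$66 \left(Z + 47\right) = 66 \left(351 + 47\right) = 66 \cdot 398 = 26268$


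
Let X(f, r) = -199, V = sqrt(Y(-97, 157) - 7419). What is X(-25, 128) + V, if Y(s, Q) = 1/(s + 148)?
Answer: -199 + 16*I*sqrt(75378)/51 ≈ -199.0 + 86.134*I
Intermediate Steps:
Y(s, Q) = 1/(148 + s)
V = 16*I*sqrt(75378)/51 (V = sqrt(1/(148 - 97) - 7419) = sqrt(1/51 - 7419) = sqrt(-378368/51) = 16*I*sqrt(75378)/51 ≈ 86.134*I)
X(-25, 128) + V = -199 + 16*I*sqrt(75378)/51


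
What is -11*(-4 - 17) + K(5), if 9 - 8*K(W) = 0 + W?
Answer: 463/2 ≈ 231.50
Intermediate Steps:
K(W) = 9/8 - W/8 (K(W) = 9/8 - (0 + W)/8 = 9/8 - W/8)
-11*(-4 - 17) + K(5) = -11*(-4 - 17) + (9/8 - 1/8*5) = -11*(-21) + (9/8 - 5/8) = 231 + 1/2 = 463/2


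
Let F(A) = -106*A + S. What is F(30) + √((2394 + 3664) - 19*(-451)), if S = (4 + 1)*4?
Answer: -3160 + √14627 ≈ -3039.1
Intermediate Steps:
S = 20 (S = 5*4 = 20)
F(A) = 20 - 106*A (F(A) = -106*A + 20 = 20 - 106*A)
F(30) + √((2394 + 3664) - 19*(-451)) = (20 - 106*30) + √((2394 + 3664) - 19*(-451)) = (20 - 3180) + √(6058 + 8569) = -3160 + √14627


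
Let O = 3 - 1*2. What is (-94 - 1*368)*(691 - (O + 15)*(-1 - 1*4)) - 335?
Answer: -356537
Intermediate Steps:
O = 1 (O = 3 - 2 = 1)
(-94 - 1*368)*(691 - (O + 15)*(-1 - 1*4)) - 335 = (-94 - 1*368)*(691 - (1 + 15)*(-1 - 1*4)) - 335 = (-94 - 368)*(691 - 16*(-1 - 4)) - 335 = -462*(691 - 16*(-5)) - 335 = -462*(691 - 1*(-80)) - 335 = -462*(691 + 80) - 335 = -462*771 - 335 = -356202 - 335 = -356537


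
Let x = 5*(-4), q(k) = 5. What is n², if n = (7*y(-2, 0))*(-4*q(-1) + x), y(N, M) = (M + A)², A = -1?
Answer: 78400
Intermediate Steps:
y(N, M) = (-1 + M)² (y(N, M) = (M - 1)² = (-1 + M)²)
x = -20
n = -280 (n = (7*(-1 + 0)²)*(-4*5 - 20) = (7*(-1)²)*(-20 - 20) = (7*1)*(-40) = 7*(-40) = -280)
n² = (-280)² = 78400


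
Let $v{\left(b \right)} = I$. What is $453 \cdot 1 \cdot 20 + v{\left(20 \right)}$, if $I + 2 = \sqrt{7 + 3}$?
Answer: $9058 + \sqrt{10} \approx 9061.2$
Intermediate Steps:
$I = -2 + \sqrt{10}$ ($I = -2 + \sqrt{7 + 3} = -2 + \sqrt{10} \approx 1.1623$)
$v{\left(b \right)} = -2 + \sqrt{10}$
$453 \cdot 1 \cdot 20 + v{\left(20 \right)} = 453 \cdot 1 \cdot 20 - \left(2 - \sqrt{10}\right) = 453 \cdot 20 - \left(2 - \sqrt{10}\right) = 9060 - \left(2 - \sqrt{10}\right) = 9058 + \sqrt{10}$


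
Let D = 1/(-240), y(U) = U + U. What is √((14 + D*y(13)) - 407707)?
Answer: I*√1467695190/60 ≈ 638.51*I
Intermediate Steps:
y(U) = 2*U
D = -1/240 ≈ -0.0041667
√((14 + D*y(13)) - 407707) = √((14 - 13/120) - 407707) = √(1667/120 - 407707) = √(-48923173/120) = I*√1467695190/60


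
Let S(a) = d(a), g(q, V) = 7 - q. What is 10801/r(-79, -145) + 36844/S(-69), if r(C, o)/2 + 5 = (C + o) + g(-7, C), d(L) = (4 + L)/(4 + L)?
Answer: 15832119/430 ≈ 36819.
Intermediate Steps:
d(L) = 1
S(a) = 1
r(C, o) = 18 + 2*C + 2*o (r(C, o) = -10 + 2*((C + o) + (7 - 1*(-7))) = -10 + 2*((C + o) + (7 + 7)) = -10 + 2*((C + o) + 14) = -10 + 2*(14 + C + o) = -10 + (28 + 2*C + 2*o) = 18 + 2*C + 2*o)
10801/r(-79, -145) + 36844/S(-69) = 10801/(18 + 2*(-79) + 2*(-145)) + 36844/1 = 10801/(18 - 158 - 290) + 36844*1 = 10801/(-430) + 36844 = 10801*(-1/430) + 36844 = -10801/430 + 36844 = 15832119/430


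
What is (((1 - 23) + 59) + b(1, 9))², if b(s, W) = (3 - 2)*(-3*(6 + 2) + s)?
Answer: 196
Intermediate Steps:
b(s, W) = -24 + s (b(s, W) = 1*(-3*8 + s) = 1*(-24 + s) = -24 + s)
(((1 - 23) + 59) + b(1, 9))² = (((1 - 23) + 59) + (-24 + 1))² = ((-22 + 59) - 23)² = (37 - 23)² = 14² = 196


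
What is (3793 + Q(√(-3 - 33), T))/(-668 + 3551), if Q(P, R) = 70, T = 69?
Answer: 3863/2883 ≈ 1.3399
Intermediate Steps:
(3793 + Q(√(-3 - 33), T))/(-668 + 3551) = (3793 + 70)/(-668 + 3551) = 3863/2883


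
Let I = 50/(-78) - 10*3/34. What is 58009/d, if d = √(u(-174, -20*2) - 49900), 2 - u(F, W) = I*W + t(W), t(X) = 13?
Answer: -58009*I*√21966113559/33131393 ≈ -259.5*I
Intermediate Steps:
I = -1010/663 (I = 50*(-1/78) - 30*1/34 = -25/39 - 15/17 = -1010/663 ≈ -1.5234)
u(F, W) = -11 + 1010*W/663 (u(F, W) = 2 - (-1010*W/663 + 13) = 2 - (13 - 1010*W/663) = 2 + (-13 + 1010*W/663) = -11 + 1010*W/663)
d = I*√21966113559/663 (d = √((-11 + 1010*(-20*2)/663) - 49900) = √((-11 + (1010/663)*(-40)) - 49900) = √((-11 - 40400/663) - 49900) = √(-47693/663 - 49900) = √(-33131393/663) = I*√21966113559/663 ≈ 223.54*I)
58009/d = 58009/((I*√21966113559/663)) = 58009*(-I*√21966113559/33131393) = -58009*I*√21966113559/33131393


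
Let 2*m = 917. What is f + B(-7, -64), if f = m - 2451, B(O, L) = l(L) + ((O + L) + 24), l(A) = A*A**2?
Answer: -528367/2 ≈ -2.6418e+5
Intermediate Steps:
m = 917/2 (m = (1/2)*917 = 917/2 ≈ 458.50)
l(A) = A**3
B(O, L) = 24 + L + O + L**3 (B(O, L) = L**3 + ((O + L) + 24) = L**3 + ((L + O) + 24) = L**3 + (24 + L + O) = 24 + L + O + L**3)
f = -3985/2 (f = 917/2 - 2451 = -3985/2 ≈ -1992.5)
f + B(-7, -64) = -3985/2 + (24 - 64 - 7 + (-64)**3) = -3985/2 + (24 - 64 - 7 - 262144) = -3985/2 - 262191 = -528367/2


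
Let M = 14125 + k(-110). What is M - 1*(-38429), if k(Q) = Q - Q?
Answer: 52554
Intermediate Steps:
k(Q) = 0
M = 14125 (M = 14125 + 0 = 14125)
M - 1*(-38429) = 14125 - 1*(-38429) = 14125 + 38429 = 52554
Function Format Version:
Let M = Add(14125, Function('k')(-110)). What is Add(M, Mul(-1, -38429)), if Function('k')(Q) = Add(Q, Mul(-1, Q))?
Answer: 52554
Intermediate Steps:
Function('k')(Q) = 0
M = 14125 (M = Add(14125, 0) = 14125)
Add(M, Mul(-1, -38429)) = Add(14125, Mul(-1, -38429)) = Add(14125, 38429) = 52554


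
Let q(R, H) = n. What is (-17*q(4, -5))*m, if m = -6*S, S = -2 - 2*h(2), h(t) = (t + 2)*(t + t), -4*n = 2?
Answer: 1734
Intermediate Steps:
n = -1/2 (n = -1/4*2 = -1/2 ≈ -0.50000)
h(t) = 2*t*(2 + t) (h(t) = (2 + t)*(2*t) = 2*t*(2 + t))
q(R, H) = -1/2
S = -34 (S = -2 - 4*2*(2 + 2) = -2 - 4*2*4 = -2 - 2*16 = -2 - 32 = -34)
m = 204 (m = -6*(-34) = 204)
(-17*q(4, -5))*m = -17*(-1/2)*204 = (17/2)*204 = 1734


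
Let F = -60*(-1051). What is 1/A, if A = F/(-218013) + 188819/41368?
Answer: 3006253928/12852110189 ≈ 0.23391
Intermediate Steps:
F = 63060
A = 12852110189/3006253928 (A = 63060/(-218013) + 188819/41368 = 63060*(-1/218013) + 188819*(1/41368) = -21020/72671 + 188819/41368 = 12852110189/3006253928 ≈ 4.2751)
1/A = 1/(12852110189/3006253928) = 3006253928/12852110189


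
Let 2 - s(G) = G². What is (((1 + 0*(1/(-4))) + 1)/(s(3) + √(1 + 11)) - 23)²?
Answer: 748273/1369 + 6920*√3/1369 ≈ 555.34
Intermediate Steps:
s(G) = 2 - G²
(((1 + 0*(1/(-4))) + 1)/(s(3) + √(1 + 11)) - 23)² = (((1 + 0*(1/(-4))) + 1)/((2 - 1*3²) + √(1 + 11)) - 23)² = (((1 + 0*(1*(-¼))) + 1)/((2 - 1*9) + √12) - 23)² = (((1 + 0*(-¼)) + 1)/((2 - 9) + 2*√3) - 23)² = (((1 + 0) + 1)/(-7 + 2*√3) - 23)² = ((1 + 1)/(-7 + 2*√3) - 23)² = (2/(-7 + 2*√3) - 23)² = (-23 + 2/(-7 + 2*√3))²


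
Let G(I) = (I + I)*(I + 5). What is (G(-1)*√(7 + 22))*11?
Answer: -88*√29 ≈ -473.89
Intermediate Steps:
G(I) = 2*I*(5 + I) (G(I) = (2*I)*(5 + I) = 2*I*(5 + I))
(G(-1)*√(7 + 22))*11 = ((2*(-1)*(5 - 1))*√(7 + 22))*11 = ((2*(-1)*4)*√29)*11 = -8*√29*11 = -88*√29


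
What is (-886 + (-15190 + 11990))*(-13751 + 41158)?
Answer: -111985002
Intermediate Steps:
(-886 + (-15190 + 11990))*(-13751 + 41158) = (-886 - 3200)*27407 = -4086*27407 = -111985002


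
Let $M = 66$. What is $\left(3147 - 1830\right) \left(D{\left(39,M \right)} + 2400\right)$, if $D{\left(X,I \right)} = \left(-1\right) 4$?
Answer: $3155532$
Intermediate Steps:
$D{\left(X,I \right)} = -4$
$\left(3147 - 1830\right) \left(D{\left(39,M \right)} + 2400\right) = \left(3147 - 1830\right) \left(-4 + 2400\right) = 1317 \cdot 2396 = 3155532$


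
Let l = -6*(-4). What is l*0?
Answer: 0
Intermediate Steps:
l = 24
l*0 = 24*0 = 0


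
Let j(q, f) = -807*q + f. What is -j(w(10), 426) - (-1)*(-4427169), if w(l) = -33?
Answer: -4454226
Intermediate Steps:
j(q, f) = f - 807*q
-j(w(10), 426) - (-1)*(-4427169) = -(426 - 807*(-33)) - (-1)*(-4427169) = -(426 + 26631) - 1*4427169 = -1*27057 - 4427169 = -27057 - 4427169 = -4454226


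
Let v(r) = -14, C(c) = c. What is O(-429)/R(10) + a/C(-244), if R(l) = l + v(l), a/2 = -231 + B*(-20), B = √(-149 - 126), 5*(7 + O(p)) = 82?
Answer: -557/1220 + 50*I*√11/61 ≈ -0.45656 + 2.7185*I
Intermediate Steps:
O(p) = 47/5 (O(p) = -7 + (⅕)*82 = -7 + 82/5 = 47/5)
B = 5*I*√11 (B = √(-275) = 5*I*√11 ≈ 16.583*I)
a = -462 - 200*I*√11 (a = 2*(-231 + (5*I*√11)*(-20)) = 2*(-231 - 100*I*√11) = -462 - 200*I*√11 ≈ -462.0 - 663.33*I)
R(l) = -14 + l (R(l) = l - 14 = -14 + l)
O(-429)/R(10) + a/C(-244) = 47/(5*(-14 + 10)) + (-462 - 200*I*√11)/(-244) = (47/5)/(-4) + (-462 - 200*I*√11)*(-1/244) = (47/5)*(-¼) + (231/122 + 50*I*√11/61) = -47/20 + (231/122 + 50*I*√11/61) = -557/1220 + 50*I*√11/61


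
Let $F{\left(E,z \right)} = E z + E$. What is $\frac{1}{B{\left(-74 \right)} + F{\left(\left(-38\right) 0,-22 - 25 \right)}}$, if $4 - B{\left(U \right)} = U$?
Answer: $\frac{1}{78} \approx 0.012821$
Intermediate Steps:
$B{\left(U \right)} = 4 - U$
$F{\left(E,z \right)} = E + E z$
$\frac{1}{B{\left(-74 \right)} + F{\left(\left(-38\right) 0,-22 - 25 \right)}} = \frac{1}{\left(4 - -74\right) + \left(-38\right) 0 \left(1 - 47\right)} = \frac{1}{\left(4 + 74\right) + 0 \left(1 - 47\right)} = \frac{1}{78 + 0 \left(-46\right)} = \frac{1}{78 + 0} = \frac{1}{78}$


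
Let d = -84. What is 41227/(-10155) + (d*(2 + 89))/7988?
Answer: -101736524/20279535 ≈ -5.0167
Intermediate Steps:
41227/(-10155) + (d*(2 + 89))/7988 = 41227/(-10155) - 84*(2 + 89)/7988 = 41227*(-1/10155) - 84*91*(1/7988) = -41227/10155 - 7644*1/7988 = -41227/10155 - 1911/1997 = -101736524/20279535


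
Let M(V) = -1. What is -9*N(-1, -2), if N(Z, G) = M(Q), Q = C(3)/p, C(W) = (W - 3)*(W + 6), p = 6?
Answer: 9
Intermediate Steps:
C(W) = (-3 + W)*(6 + W)
Q = 0 (Q = (-18 + 3² + 3*3)/6 = (-18 + 9 + 9)*(⅙) = 0*(⅙) = 0)
N(Z, G) = -1
-9*N(-1, -2) = -9*(-1) = 9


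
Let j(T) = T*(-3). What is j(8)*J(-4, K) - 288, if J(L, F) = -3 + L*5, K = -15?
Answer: 264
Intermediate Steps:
J(L, F) = -3 + 5*L
j(T) = -3*T
j(8)*J(-4, K) - 288 = (-3*8)*(-3 + 5*(-4)) - 288 = -24*(-3 - 20) - 288 = -24*(-23) - 288 = 552 - 288 = 264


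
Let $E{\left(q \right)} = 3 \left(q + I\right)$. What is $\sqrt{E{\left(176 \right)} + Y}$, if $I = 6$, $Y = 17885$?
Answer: $\sqrt{18431} \approx 135.76$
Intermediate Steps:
$E{\left(q \right)} = 18 + 3 q$ ($E{\left(q \right)} = 3 \left(q + 6\right) = 3 \left(6 + q\right) = 18 + 3 q$)
$\sqrt{E{\left(176 \right)} + Y} = \sqrt{\left(18 + 3 \cdot 176\right) + 17885} = \sqrt{\left(18 + 528\right) + 17885} = \sqrt{546 + 17885} = \sqrt{18431}$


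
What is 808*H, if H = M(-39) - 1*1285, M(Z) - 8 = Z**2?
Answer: 197152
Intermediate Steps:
M(Z) = 8 + Z**2
H = 244 (H = (8 + (-39)**2) - 1*1285 = (8 + 1521) - 1285 = 1529 - 1285 = 244)
808*H = 808*244 = 197152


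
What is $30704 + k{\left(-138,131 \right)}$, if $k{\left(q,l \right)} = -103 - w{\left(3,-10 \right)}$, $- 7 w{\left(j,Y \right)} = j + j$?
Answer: $\frac{214213}{7} \approx 30602.0$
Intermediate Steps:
$w{\left(j,Y \right)} = - \frac{2 j}{7}$ ($w{\left(j,Y \right)} = - \frac{j + j}{7} = - \frac{2 j}{7}$)
$k{\left(q,l \right)} = - \frac{715}{7}$ ($k{\left(q,l \right)} = -103 - \left(- \frac{2}{7}\right) 3 = -103 - - \frac{6}{7} = -103 + \frac{6}{7} = - \frac{715}{7}$)
$30704 + k{\left(-138,131 \right)} = 30704 - \frac{715}{7} = \frac{214213}{7}$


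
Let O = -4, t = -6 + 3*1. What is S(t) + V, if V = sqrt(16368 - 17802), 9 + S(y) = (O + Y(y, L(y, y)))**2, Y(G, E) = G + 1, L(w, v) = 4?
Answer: 27 + I*sqrt(1434) ≈ 27.0 + 37.868*I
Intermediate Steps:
Y(G, E) = 1 + G
t = -3 (t = -6 + 3 = -3)
S(y) = -9 + (-3 + y)**2 (S(y) = -9 + (-4 + (1 + y))**2 = -9 + (-3 + y)**2)
V = I*sqrt(1434) (V = sqrt(-1434) = I*sqrt(1434) ≈ 37.868*I)
S(t) + V = -3*(-6 - 3) + I*sqrt(1434) = -3*(-9) + I*sqrt(1434) = 27 + I*sqrt(1434)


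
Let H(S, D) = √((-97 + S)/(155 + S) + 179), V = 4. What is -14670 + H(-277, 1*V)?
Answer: -14670 + 3*√75274/61 ≈ -14657.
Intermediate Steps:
H(S, D) = √(179 + (-97 + S)/(155 + S)) (H(S, D) = √((-97 + S)/(155 + S) + 179) = √(179 + (-97 + S)/(155 + S)))
-14670 + H(-277, 1*V) = -14670 + 6*√((768 + 5*(-277))/(155 - 277)) = -14670 + 6*√((768 - 1385)/(-122)) = -14670 + 6*√(-1/122*(-617)) = -14670 + 6*√(617/122) = -14670 + 6*(√75274/122) = -14670 + 3*√75274/61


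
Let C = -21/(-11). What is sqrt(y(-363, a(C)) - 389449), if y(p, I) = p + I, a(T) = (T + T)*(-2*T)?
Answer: 2*I*sqrt(11792254)/11 ≈ 624.36*I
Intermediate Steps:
C = 21/11 (C = -21*(-1/11) = 21/11 ≈ 1.9091)
a(T) = -4*T**2 (a(T) = (2*T)*(-2*T) = -4*T**2)
y(p, I) = I + p
sqrt(y(-363, a(C)) - 389449) = sqrt((-4*(21/11)**2 - 363) - 389449) = sqrt((-4*441/121 - 363) - 389449) = sqrt((-1764/121 - 363) - 389449) = sqrt(-45687/121 - 389449) = sqrt(-47169016/121) = 2*I*sqrt(11792254)/11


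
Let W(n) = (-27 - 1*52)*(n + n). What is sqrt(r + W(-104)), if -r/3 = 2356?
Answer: 2*sqrt(2341) ≈ 96.768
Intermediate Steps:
r = -7068 (r = -3*2356 = -7068)
W(n) = -158*n (W(n) = (-27 - 52)*(2*n) = -158*n)
sqrt(r + W(-104)) = sqrt(-7068 - 158*(-104)) = sqrt(-7068 + 16432) = sqrt(9364) = 2*sqrt(2341)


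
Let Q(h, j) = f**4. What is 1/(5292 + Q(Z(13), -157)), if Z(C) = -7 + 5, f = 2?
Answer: 1/5308 ≈ 0.00018839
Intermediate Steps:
Z(C) = -2
Q(h, j) = 16 (Q(h, j) = 2**4 = 16)
1/(5292 + Q(Z(13), -157)) = 1/(5292 + 16) = 1/5308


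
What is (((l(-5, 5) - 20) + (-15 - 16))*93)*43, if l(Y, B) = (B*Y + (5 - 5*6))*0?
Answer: -203949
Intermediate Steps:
l(Y, B) = 0 (l(Y, B) = (B*Y + (5 - 30))*0 = (B*Y - 25)*0 = (-25 + B*Y)*0 = 0)
(((l(-5, 5) - 20) + (-15 - 16))*93)*43 = (((0 - 20) + (-15 - 16))*93)*43 = ((-20 - 31)*93)*43 = -51*93*43 = -4743*43 = -203949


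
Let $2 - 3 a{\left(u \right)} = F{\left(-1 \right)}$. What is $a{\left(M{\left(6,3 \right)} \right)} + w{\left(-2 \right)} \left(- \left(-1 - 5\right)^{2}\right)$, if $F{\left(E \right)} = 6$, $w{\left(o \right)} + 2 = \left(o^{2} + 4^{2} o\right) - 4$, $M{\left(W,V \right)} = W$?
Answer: $\frac{3668}{3} \approx 1222.7$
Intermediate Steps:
$w{\left(o \right)} = -6 + o^{2} + 16 o$ ($w{\left(o \right)} = -2 - \left(4 - o^{2} - 4^{2} o\right) = -2 - \left(4 - o^{2} - 16 o\right) = -2 + \left(-4 + o^{2} + 16 o\right) = -6 + o^{2} + 16 o$)
$a{\left(u \right)} = - \frac{4}{3}$ ($a{\left(u \right)} = \frac{2}{3} - 2 = - \frac{4}{3}$)
$a{\left(M{\left(6,3 \right)} \right)} + w{\left(-2 \right)} \left(- \left(-1 - 5\right)^{2}\right) = - \frac{4}{3} + \left(-6 + \left(-2\right)^{2} + 16 \left(-2\right)\right) \left(- \left(-1 - 5\right)^{2}\right) = - \frac{4}{3} + \left(-6 + 4 - 32\right) \left(- \left(-6\right)^{2}\right) = - \frac{4}{3} - 34 \left(\left(-1\right) 36\right) = - \frac{4}{3} - -1224 = - \frac{4}{3} + 1224 = \frac{3668}{3}$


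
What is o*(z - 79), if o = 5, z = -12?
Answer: -455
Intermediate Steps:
o*(z - 79) = 5*(-12 - 79) = 5*(-91) = -455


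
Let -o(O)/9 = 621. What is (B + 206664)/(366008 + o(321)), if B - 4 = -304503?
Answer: -97835/360419 ≈ -0.27145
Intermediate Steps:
B = -304499 (B = 4 - 304503 = -304499)
o(O) = -5589 (o(O) = -9*621 = -5589)
(B + 206664)/(366008 + o(321)) = (-304499 + 206664)/(366008 - 5589) = -97835/360419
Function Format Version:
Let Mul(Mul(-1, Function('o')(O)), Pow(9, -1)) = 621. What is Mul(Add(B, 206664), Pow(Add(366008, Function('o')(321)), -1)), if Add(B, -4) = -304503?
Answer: Rational(-97835, 360419) ≈ -0.27145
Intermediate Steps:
B = -304499 (B = Add(4, -304503) = -304499)
Function('o')(O) = -5589 (Function('o')(O) = Mul(-9, 621) = -5589)
Mul(Add(B, 206664), Pow(Add(366008, Function('o')(321)), -1)) = Mul(Add(-304499, 206664), Pow(Add(366008, -5589), -1)) = Mul(-97835, Pow(360419, -1)) = Mul(-97835, Rational(1, 360419)) = Rational(-97835, 360419)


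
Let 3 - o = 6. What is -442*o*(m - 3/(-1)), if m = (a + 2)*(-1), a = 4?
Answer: -3978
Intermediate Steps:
o = -3 (o = 3 - 1*6 = 3 - 6 = -3)
m = -6 (m = (4 + 2)*(-1) = 6*(-1) = -6)
-442*o*(m - 3/(-1)) = -(-1326)*(-6 - 3/(-1)) = -(-1326)*(-6 - 3*(-1)) = -(-1326)*(-6 + 3) = -(-1326)*(-3) = -442*9 = -3978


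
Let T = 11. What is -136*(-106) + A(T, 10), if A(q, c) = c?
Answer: 14426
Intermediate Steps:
-136*(-106) + A(T, 10) = -136*(-106) + 10 = 14416 + 10 = 14426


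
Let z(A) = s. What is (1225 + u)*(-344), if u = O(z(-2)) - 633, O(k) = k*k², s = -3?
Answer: -194360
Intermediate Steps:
z(A) = -3
O(k) = k³
u = -660 (u = (-3)³ - 633 = -27 - 633 = -660)
(1225 + u)*(-344) = (1225 - 660)*(-344) = 565*(-344) = -194360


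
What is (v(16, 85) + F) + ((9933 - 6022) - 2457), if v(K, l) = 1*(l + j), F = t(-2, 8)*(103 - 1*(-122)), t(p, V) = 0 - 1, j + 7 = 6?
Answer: 1313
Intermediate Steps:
j = -1 (j = -7 + 6 = -1)
t(p, V) = -1
F = -225 (F = -(103 - 1*(-122)) = -(103 + 122) = -1*225 = -225)
v(K, l) = -1 + l (v(K, l) = 1*(l - 1) = 1*(-1 + l) = -1 + l)
(v(16, 85) + F) + ((9933 - 6022) - 2457) = ((-1 + 85) - 225) + ((9933 - 6022) - 2457) = (84 - 225) + (3911 - 2457) = -141 + 1454 = 1313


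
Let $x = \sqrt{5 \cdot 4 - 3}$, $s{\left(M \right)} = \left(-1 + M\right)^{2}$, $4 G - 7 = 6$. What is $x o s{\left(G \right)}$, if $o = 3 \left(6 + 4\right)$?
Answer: $\frac{1215 \sqrt{17}}{8} \approx 626.2$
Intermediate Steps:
$G = \frac{13}{4}$ ($G = \frac{7}{4} + \frac{1}{4} \cdot 6 = \frac{7}{4} + \frac{3}{2} = \frac{13}{4} \approx 3.25$)
$o = 30$ ($o = 3 \cdot 10 = 30$)
$x = \sqrt{17}$ ($x = \sqrt{20 - 3} = \sqrt{17} \approx 4.1231$)
$x o s{\left(G \right)} = \sqrt{17} \cdot 30 \left(-1 + \frac{13}{4}\right)^{2} = 30 \sqrt{17} \left(\frac{9}{4}\right)^{2} = 30 \sqrt{17} \cdot \frac{81}{16} = \frac{1215 \sqrt{17}}{8}$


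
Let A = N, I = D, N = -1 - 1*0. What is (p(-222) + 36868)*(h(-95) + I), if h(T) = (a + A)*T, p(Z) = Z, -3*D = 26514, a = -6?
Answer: -299507758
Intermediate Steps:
D = -8838 (D = -⅓*26514 = -8838)
N = -1 (N = -1 + 0 = -1)
I = -8838
A = -1
h(T) = -7*T (h(T) = (-6 - 1)*T = -7*T)
(p(-222) + 36868)*(h(-95) + I) = (-222 + 36868)*(-7*(-95) - 8838) = 36646*(665 - 8838) = 36646*(-8173) = -299507758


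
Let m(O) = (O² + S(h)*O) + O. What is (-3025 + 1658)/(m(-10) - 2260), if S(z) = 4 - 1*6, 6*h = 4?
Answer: 1367/2150 ≈ 0.63581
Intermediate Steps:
h = ⅔ (h = (⅙)*4 = ⅔ ≈ 0.66667)
S(z) = -2 (S(z) = 4 - 6 = -2)
m(O) = O² - O (m(O) = (O² - 2*O) + O = O² - O)
(-3025 + 1658)/(m(-10) - 2260) = (-3025 + 1658)/(-10*(-1 - 10) - 2260) = -1367/(-10*(-11) - 2260) = -1367/(110 - 2260) = -1367/(-2150) = -1367*(-1/2150) = 1367/2150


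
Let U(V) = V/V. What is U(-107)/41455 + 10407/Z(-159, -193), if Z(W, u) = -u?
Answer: 431422378/8000815 ≈ 53.922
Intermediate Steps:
U(V) = 1
U(-107)/41455 + 10407/Z(-159, -193) = 1/41455 + 10407/((-1*(-193))) = 1*(1/41455) + 10407/193 = 1/41455 + 10407*(1/193) = 1/41455 + 10407/193 = 431422378/8000815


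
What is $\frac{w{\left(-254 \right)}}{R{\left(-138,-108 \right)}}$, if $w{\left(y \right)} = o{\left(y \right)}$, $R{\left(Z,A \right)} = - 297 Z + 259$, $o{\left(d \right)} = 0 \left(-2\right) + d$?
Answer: $- \frac{254}{41245} \approx -0.0061583$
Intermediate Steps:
$o{\left(d \right)} = d$ ($o{\left(d \right)} = 0 + d = d$)
$R{\left(Z,A \right)} = 259 - 297 Z$
$w{\left(y \right)} = y$
$\frac{w{\left(-254 \right)}}{R{\left(-138,-108 \right)}} = - \frac{254}{259 - -40986} = - \frac{254}{259 + 40986} = - \frac{254}{41245}$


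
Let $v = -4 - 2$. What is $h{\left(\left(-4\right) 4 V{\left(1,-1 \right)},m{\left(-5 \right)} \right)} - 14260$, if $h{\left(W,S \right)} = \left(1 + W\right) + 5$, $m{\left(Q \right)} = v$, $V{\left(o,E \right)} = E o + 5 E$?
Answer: $-14158$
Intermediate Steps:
$V{\left(o,E \right)} = 5 E + E o$
$v = -6$
$m{\left(Q \right)} = -6$
$h{\left(W,S \right)} = 6 + W$
$h{\left(\left(-4\right) 4 V{\left(1,-1 \right)},m{\left(-5 \right)} \right)} - 14260 = \left(6 + \left(-4\right) 4 \left(- (5 + 1)\right)\right) - 14260 = \left(6 - 16 \left(\left(-1\right) 6\right)\right) - 14260 = \left(6 - -96\right) - 14260 = \left(6 + 96\right) - 14260 = 102 - 14260 = -14158$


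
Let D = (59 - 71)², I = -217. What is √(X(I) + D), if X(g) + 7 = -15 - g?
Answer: √339 ≈ 18.412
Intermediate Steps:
X(g) = -22 - g (X(g) = -7 + (-15 - g) = -22 - g)
D = 144 (D = (-12)² = 144)
√(X(I) + D) = √((-22 - 1*(-217)) + 144) = √((-22 + 217) + 144) = √(195 + 144) = √339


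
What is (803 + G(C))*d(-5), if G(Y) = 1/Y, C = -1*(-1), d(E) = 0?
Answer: 0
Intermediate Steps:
C = 1
(803 + G(C))*d(-5) = (803 + 1/1)*0 = (803 + 1)*0 = 804*0 = 0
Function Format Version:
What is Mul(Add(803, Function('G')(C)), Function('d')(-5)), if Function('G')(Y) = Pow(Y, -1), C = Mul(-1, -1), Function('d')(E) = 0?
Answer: 0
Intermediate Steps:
C = 1
Mul(Add(803, Function('G')(C)), Function('d')(-5)) = Mul(Add(803, Pow(1, -1)), 0) = Mul(Add(803, 1), 0) = Mul(804, 0) = 0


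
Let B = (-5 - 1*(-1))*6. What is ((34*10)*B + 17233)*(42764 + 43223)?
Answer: 780160051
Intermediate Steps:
B = -24 (B = (-5 + 1)*6 = -4*6 = -24)
((34*10)*B + 17233)*(42764 + 43223) = ((34*10)*(-24) + 17233)*(42764 + 43223) = (340*(-24) + 17233)*85987 = (-8160 + 17233)*85987 = 9073*85987 = 780160051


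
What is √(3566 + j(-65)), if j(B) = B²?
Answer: 7*√159 ≈ 88.267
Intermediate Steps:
√(3566 + j(-65)) = √(3566 + (-65)²) = √(3566 + 4225) = √7791 = 7*√159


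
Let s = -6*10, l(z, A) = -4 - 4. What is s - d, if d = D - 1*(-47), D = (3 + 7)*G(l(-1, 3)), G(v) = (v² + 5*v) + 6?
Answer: -407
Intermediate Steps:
l(z, A) = -8
G(v) = 6 + v² + 5*v
D = 300 (D = (3 + 7)*(6 + (-8)² + 5*(-8)) = 10*(6 + 64 - 40) = 10*30 = 300)
d = 347 (d = 300 - 1*(-47) = 300 + 47 = 347)
s = -60
s - d = -60 - 1*347 = -60 - 347 = -407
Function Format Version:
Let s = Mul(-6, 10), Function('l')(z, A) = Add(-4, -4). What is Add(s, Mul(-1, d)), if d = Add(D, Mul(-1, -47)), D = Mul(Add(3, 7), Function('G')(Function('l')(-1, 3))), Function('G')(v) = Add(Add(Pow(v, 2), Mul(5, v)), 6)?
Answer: -407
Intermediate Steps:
Function('l')(z, A) = -8
Function('G')(v) = Add(6, Pow(v, 2), Mul(5, v))
D = 300 (D = Mul(Add(3, 7), Add(6, Pow(-8, 2), Mul(5, -8))) = Mul(10, Add(6, 64, -40)) = Mul(10, 30) = 300)
d = 347 (d = Add(300, Mul(-1, -47)) = Add(300, 47) = 347)
s = -60
Add(s, Mul(-1, d)) = Add(-60, Mul(-1, 347)) = Add(-60, -347) = -407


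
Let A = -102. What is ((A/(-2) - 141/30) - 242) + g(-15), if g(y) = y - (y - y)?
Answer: -2107/10 ≈ -210.70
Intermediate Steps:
g(y) = y (g(y) = y - 1*0 = y + 0 = y)
((A/(-2) - 141/30) - 242) + g(-15) = ((-102/(-2) - 141/30) - 242) - 15 = ((-102*(-1/2) - 141*1/30) - 242) - 15 = ((51 - 47/10) - 242) - 15 = (463/10 - 242) - 15 = -1957/10 - 15 = -2107/10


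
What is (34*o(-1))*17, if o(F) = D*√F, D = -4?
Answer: -2312*I ≈ -2312.0*I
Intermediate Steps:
o(F) = -4*√F
(34*o(-1))*17 = (34*(-4*I))*17 = -136*I*17 = -2312*I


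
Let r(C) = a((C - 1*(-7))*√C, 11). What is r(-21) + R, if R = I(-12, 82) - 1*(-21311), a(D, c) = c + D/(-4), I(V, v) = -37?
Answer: 21285 + 7*I*√21/2 ≈ 21285.0 + 16.039*I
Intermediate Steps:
a(D, c) = c - D/4 (a(D, c) = c + D*(-¼) = c - D/4)
r(C) = 11 - √C*(7 + C)/4 (r(C) = 11 - (C - 1*(-7))*√C/4 = 11 - (C + 7)*√C/4 = 11 - (7 + C)*√C/4 = 11 - √C*(7 + C)/4)
R = 21274 (R = -37 - 1*(-21311) = -37 + 21311 = 21274)
r(-21) + R = (11 - √(-21)*(7 - 21)/4) + 21274 = (11 - ¼*I*√21*(-14)) + 21274 = (11 + 7*I*√21/2) + 21274 = 21285 + 7*I*√21/2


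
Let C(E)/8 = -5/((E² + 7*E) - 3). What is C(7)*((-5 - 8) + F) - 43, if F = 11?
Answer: -801/19 ≈ -42.158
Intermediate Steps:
C(E) = -40/(-3 + E² + 7*E) (C(E) = 8*(-5/((E² + 7*E) - 3)) = 8*(-5/(-3 + E² + 7*E)) = -40/(-3 + E² + 7*E))
C(7)*((-5 - 8) + F) - 43 = (-40/(-3 + 7² + 7*7))*((-5 - 8) + 11) - 43 = (-40/(-3 + 49 + 49))*(-13 + 11) - 43 = -40/95*(-2) - 43 = -40*1/95*(-2) - 43 = -8/19*(-2) - 43 = 16/19 - 43 = -801/19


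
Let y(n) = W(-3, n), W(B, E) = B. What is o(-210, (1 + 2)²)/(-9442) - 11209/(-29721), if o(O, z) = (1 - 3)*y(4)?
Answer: 52828526/140312841 ≈ 0.37651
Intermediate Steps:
y(n) = -3
o(O, z) = 6 (o(O, z) = (1 - 3)*(-3) = -2*(-3) = 6)
o(-210, (1 + 2)²)/(-9442) - 11209/(-29721) = 6/(-9442) - 11209/(-29721) = 6*(-1/9442) - 11209*(-1/29721) = -3/4721 + 11209/29721 = 52828526/140312841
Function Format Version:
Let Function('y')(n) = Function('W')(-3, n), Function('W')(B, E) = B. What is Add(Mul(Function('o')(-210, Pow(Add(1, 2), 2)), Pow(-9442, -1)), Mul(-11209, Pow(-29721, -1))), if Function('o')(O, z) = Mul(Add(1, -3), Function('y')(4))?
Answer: Rational(52828526, 140312841) ≈ 0.37651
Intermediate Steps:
Function('y')(n) = -3
Function('o')(O, z) = 6 (Function('o')(O, z) = Mul(Add(1, -3), -3) = Mul(-2, -3) = 6)
Add(Mul(Function('o')(-210, Pow(Add(1, 2), 2)), Pow(-9442, -1)), Mul(-11209, Pow(-29721, -1))) = Add(Mul(6, Pow(-9442, -1)), Mul(-11209, Pow(-29721, -1))) = Add(Mul(6, Rational(-1, 9442)), Mul(-11209, Rational(-1, 29721))) = Add(Rational(-3, 4721), Rational(11209, 29721)) = Rational(52828526, 140312841)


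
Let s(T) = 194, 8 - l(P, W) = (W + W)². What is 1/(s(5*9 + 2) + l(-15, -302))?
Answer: -1/364614 ≈ -2.7426e-6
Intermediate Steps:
l(P, W) = 8 - 4*W² (l(P, W) = 8 - (W + W)² = 8 - (2*W)² = 8 - 4*W²)
1/(s(5*9 + 2) + l(-15, -302)) = 1/(194 + (8 - 4*(-302)²)) = 1/(194 + (8 - 4*91204)) = 1/(194 + (8 - 364816)) = 1/(194 - 364808) = 1/(-364614) = -1/364614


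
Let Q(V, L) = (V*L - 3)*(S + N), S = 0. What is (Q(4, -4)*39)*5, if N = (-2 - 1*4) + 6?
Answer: 0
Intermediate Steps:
N = 0 (N = (-2 - 4) + 6 = -6 + 6 = 0)
Q(V, L) = 0 (Q(V, L) = (V*L - 3)*(0 + 0) = (L*V - 3)*0 = (-3 + L*V)*0 = 0)
(Q(4, -4)*39)*5 = (0*39)*5 = 0*5 = 0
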